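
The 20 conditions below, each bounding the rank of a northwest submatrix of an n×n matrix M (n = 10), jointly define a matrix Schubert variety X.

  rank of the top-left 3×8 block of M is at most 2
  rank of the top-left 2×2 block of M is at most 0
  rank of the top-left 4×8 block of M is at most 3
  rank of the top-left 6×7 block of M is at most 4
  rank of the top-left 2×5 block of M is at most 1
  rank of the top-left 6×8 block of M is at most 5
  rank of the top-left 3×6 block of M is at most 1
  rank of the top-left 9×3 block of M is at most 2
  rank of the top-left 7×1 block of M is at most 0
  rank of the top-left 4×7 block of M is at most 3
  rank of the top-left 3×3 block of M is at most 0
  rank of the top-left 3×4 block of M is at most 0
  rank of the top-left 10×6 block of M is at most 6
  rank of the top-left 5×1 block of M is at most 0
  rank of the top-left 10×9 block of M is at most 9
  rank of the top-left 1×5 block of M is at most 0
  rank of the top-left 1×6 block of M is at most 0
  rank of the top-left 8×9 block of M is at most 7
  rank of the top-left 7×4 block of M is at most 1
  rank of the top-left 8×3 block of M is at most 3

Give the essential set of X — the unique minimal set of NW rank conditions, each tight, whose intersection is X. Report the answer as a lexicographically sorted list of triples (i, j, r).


Computing R[i][j] = min implied NW-rank bound (n=10, 20 conditions):

  0 | 0 | 0 | 0 | 0 | 0 | 1 | 1 | 1 | 1
  0 | 0 | 0 | 0 | 1 | 1 | 2 | 2 | 2 | 2
  0 | 0 | 0 | 0 | 1 | 1 | 2 | 2 | 3 | 3
  0 | 1 | 1 | 1 | 2 | 2 | 3 | 3 | 4 | 4
  0 | 1 | 1 | 1 | 2 | 3 | 4 | 4 | 5 | 5
  0 | 1 | 1 | 1 | 2 | 3 | 4 | 5 | 6 | 6
  0 | 1 | 1 | 1 | 2 | 3 | 4 | 5 | 6 | 7
  1 | 2 | 2 | 2 | 3 | 4 | 5 | 6 | 7 | 8
  1 | 2 | 2 | 3 | 4 | 5 | 6 | 7 | 8 | 9
  1 | 2 | 3 | 4 | 5 | 6 | 7 | 8 | 9 | 10

so w = (7, 5, 9, 2, 6, 8, 10, 1, 4, 3).

Rothe diagram D(w) (27 cells), 7 SE-corners (essential conditions):

[(1, 6, 0), (3, 4, 0), (3, 6, 1), (3, 8, 2), (7, 1, 0), (7, 4, 1), (9, 3, 2)]


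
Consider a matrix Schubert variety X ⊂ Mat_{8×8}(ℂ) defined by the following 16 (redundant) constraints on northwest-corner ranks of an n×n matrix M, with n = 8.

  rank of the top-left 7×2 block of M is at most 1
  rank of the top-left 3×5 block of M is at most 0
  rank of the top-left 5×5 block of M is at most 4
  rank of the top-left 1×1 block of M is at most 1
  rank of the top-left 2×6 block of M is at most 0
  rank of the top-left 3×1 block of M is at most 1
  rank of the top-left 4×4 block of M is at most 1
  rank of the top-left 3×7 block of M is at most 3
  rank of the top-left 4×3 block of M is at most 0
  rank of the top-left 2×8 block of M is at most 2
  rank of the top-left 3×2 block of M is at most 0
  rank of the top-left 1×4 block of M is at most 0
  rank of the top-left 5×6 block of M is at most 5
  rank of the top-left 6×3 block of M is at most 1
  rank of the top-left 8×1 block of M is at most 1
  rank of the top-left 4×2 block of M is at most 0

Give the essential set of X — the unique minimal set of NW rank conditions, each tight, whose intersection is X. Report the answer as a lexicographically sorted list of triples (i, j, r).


Recovering R(i,j) via the rank-extension bound from the 16 conditions:

  R[1]: 0, 0, 0, 0, 0, 0, 1, 1
  R[2]: 0, 0, 0, 0, 0, 0, 1, 2
  R[3]: 0, 0, 0, 0, 0, 1, 2, 3
  R[4]: 0, 0, 0, 1, 1, 2, 3, 4
  R[5]: 1, 1, 1, 2, 2, 3, 4, 5
  R[6]: 1, 1, 1, 2, 3, 4, 5, 6
  R[7]: 1, 1, 2, 3, 4, 5, 6, 7
  R[8]: 1, 2, 3, 4, 5, 6, 7, 8

giving w = (7, 8, 6, 4, 1, 5, 3, 2) via Δ²R.

Rothe diagram D(w) (23 cells), 5 SE-corners (essential conditions):

[(2, 6, 0), (3, 5, 0), (4, 3, 0), (6, 3, 1), (7, 2, 1)]


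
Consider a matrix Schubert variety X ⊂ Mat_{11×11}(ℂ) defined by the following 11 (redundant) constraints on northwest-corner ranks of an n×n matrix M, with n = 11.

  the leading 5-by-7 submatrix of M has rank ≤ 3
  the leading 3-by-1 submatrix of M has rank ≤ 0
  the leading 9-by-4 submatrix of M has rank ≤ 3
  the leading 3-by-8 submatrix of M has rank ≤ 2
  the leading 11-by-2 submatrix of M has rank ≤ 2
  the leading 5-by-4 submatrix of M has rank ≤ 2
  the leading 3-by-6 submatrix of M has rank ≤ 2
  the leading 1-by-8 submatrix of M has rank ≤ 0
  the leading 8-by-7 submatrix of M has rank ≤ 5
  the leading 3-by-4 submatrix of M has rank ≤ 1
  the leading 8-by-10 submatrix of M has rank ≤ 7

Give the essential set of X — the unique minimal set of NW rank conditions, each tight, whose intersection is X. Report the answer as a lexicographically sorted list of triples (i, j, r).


Recovering R(i,j) via the rank-extension bound from the 11 conditions:

  0, 0, 0, 0, 0, 0, 0, 0, 1, 1, 1
  0, 1, 1, 1, 1, 1, 1, 1, 2, 2, 2
  0, 1, 1, 1, 2, 2, 2, 2, 3, 3, 3
  1, 2, 2, 2, 3, 3, 3, 3, 4, 4, 4
  1, 2, 2, 2, 3, 3, 3, 4, 5, 5, 5
  1, 2, 3, 3, 4, 4, 4, 5, 6, 6, 6
  1, 2, 3, 3, 4, 5, 5, 6, 7, 7, 7
  1, 2, 3, 3, 4, 5, 5, 6, 7, 7, 8
  1, 2, 3, 3, 4, 5, 6, 7, 8, 8, 9
  1, 2, 3, 4, 5, 6, 7, 8, 9, 9, 10
  1, 2, 3, 4, 5, 6, 7, 8, 9, 10, 11

the unique w with this rank table is (9, 2, 5, 1, 8, 3, 6, 11, 7, 4, 10).

|D(w)|=21, |Ess(w)|=8:

[(1, 8, 0), (3, 1, 0), (3, 4, 1), (5, 4, 2), (5, 7, 3), (8, 7, 5), (8, 10, 7), (9, 4, 3)]


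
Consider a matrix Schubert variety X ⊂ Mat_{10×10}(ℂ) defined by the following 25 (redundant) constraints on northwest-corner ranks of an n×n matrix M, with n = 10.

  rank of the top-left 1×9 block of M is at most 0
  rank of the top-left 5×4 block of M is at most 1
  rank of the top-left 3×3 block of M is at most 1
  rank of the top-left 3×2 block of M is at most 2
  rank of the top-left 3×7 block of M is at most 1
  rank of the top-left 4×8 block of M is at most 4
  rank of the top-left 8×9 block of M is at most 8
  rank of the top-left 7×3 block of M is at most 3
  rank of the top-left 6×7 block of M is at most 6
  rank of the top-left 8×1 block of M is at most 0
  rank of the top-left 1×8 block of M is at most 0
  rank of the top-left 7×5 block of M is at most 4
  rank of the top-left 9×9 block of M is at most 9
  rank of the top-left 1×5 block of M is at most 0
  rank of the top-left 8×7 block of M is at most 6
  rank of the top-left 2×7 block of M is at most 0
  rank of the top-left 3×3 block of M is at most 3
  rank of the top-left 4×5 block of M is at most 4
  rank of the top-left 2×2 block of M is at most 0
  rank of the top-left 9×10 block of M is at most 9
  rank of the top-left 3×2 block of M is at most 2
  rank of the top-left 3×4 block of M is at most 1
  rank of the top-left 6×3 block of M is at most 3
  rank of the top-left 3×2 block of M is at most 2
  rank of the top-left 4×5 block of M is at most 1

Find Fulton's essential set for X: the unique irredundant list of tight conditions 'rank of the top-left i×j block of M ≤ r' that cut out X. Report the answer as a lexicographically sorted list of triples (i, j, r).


Propagating the 25 rank bounds to every northwest block:

  i=1: 0  0  0  0  0  0  0  0  0  1
  i=2: 0  0  0  0  0  0  0  1  1  2
  i=3: 0  1  1  1  1  1  1  2  2  3
  i=4: 0  1  1  1  1  2  2  3  3  4
  i=5: 0  1  1  1  2  3  3  4  4  5
  i=6: 0  1  2  2  3  4  4  5  5  6
  i=7: 0  1  2  3  4  5  5  6  6  7
  i=8: 0  1  2  3  4  5  6  7  7  8
  i=9: 1  2  3  4  5  6  7  8  8  9
  i=10: 1  2  3  4  5  6  7  8  9  10

hence w(1..10) = (10, 8, 2, 6, 5, 3, 4, 7, 1, 9).

5 SE-corners of the 27-cell Rothe diagram give Ess(w):

[(1, 9, 0), (2, 7, 0), (4, 5, 1), (5, 4, 1), (8, 1, 0)]


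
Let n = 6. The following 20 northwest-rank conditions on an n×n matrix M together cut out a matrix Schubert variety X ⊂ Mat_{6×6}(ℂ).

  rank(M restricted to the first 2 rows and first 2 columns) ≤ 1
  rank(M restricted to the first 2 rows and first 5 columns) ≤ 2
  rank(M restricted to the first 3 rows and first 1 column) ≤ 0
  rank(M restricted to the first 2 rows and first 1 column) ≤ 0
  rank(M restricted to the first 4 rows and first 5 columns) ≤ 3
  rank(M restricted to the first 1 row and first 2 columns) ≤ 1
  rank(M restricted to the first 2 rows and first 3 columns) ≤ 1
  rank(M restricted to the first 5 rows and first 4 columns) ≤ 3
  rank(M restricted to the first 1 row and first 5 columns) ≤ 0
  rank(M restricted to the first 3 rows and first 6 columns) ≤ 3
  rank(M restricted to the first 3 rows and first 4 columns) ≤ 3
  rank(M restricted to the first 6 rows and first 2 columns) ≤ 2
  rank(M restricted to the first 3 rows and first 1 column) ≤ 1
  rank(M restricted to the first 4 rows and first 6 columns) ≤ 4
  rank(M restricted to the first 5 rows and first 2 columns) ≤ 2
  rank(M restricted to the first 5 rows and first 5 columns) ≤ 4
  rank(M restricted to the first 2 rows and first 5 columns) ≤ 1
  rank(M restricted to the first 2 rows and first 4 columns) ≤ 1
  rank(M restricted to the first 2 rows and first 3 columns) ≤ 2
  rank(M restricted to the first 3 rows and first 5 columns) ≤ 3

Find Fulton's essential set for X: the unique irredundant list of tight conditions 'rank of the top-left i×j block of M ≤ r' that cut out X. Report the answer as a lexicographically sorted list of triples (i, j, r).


Computing R[i][j] = min implied NW-rank bound (n=6, 20 conditions):

  i=1: 0  0  0  0  0  1
  i=2: 0  1  1  1  1  2
  i=3: 0  1  2  2  2  3
  i=4: 1  2  3  3  3  4
  i=5: 1  2  3  3  4  5
  i=6: 1  2  3  4  5  6

reading off 1-entries of Δ²R: w = (6, 2, 3, 1, 5, 4).

|D(w)|=8, |Ess(w)|=3:

[(1, 5, 0), (3, 1, 0), (5, 4, 3)]


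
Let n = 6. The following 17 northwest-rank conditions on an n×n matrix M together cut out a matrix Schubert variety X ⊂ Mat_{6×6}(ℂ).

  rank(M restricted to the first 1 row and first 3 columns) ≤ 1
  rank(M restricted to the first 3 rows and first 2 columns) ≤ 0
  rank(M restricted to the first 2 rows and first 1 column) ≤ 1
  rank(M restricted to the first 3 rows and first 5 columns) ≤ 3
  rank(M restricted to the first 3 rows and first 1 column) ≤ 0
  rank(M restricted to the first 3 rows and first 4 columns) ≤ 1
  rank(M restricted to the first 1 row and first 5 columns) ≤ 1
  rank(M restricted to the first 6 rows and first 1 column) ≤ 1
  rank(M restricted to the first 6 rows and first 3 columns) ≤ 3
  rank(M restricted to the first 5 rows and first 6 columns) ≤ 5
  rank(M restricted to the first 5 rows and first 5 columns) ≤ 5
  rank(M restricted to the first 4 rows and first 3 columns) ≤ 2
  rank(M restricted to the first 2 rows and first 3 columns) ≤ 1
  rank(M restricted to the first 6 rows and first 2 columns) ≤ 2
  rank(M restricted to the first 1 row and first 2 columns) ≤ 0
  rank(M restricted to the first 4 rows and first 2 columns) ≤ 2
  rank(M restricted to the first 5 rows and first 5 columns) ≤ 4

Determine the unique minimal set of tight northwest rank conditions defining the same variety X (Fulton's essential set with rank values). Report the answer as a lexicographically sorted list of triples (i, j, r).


The tightest implied rank at each (i,j), from the 17 conditions:

  0  0  1  1  1  1
  0  0  1  1  2  2
  0  0  1  1  2  3
  1  1  2  2  3  4
  1  2  3  3  4  5
  1  2  3  4  5  6

hence w(1..6) = (3, 5, 6, 1, 2, 4).

|D(w)|=8, |Ess(w)|=2:

[(3, 2, 0), (3, 4, 1)]


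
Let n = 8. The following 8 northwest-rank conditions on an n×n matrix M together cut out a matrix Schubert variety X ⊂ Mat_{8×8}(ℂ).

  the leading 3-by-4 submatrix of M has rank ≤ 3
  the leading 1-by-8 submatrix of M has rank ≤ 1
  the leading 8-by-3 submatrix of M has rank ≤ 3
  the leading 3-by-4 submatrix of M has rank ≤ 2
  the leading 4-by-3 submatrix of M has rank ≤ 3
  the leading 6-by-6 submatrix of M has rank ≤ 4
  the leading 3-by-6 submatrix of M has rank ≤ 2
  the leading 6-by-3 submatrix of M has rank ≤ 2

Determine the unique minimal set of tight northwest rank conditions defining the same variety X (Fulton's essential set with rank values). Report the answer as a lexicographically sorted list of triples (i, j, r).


Propagating the 8 rank bounds to every northwest block:

  1  1  1  1  1  1  1  1
  1  2  2  2  2  2  2  2
  1  2  2  2  2  2  3  3
  1  2  2  3  3  3  4  4
  1  2  2  3  4  4  5  5
  1  2  2  3  4  4  5  6
  1  2  3  4  5  5  6  7
  1  2  3  4  5  6  7  8

second differences of R give the permutation w = (1, 2, 7, 4, 5, 8, 3, 6).

|D(w)|=8, |Ess(w)|=3:

[(3, 6, 2), (6, 3, 2), (6, 6, 4)]


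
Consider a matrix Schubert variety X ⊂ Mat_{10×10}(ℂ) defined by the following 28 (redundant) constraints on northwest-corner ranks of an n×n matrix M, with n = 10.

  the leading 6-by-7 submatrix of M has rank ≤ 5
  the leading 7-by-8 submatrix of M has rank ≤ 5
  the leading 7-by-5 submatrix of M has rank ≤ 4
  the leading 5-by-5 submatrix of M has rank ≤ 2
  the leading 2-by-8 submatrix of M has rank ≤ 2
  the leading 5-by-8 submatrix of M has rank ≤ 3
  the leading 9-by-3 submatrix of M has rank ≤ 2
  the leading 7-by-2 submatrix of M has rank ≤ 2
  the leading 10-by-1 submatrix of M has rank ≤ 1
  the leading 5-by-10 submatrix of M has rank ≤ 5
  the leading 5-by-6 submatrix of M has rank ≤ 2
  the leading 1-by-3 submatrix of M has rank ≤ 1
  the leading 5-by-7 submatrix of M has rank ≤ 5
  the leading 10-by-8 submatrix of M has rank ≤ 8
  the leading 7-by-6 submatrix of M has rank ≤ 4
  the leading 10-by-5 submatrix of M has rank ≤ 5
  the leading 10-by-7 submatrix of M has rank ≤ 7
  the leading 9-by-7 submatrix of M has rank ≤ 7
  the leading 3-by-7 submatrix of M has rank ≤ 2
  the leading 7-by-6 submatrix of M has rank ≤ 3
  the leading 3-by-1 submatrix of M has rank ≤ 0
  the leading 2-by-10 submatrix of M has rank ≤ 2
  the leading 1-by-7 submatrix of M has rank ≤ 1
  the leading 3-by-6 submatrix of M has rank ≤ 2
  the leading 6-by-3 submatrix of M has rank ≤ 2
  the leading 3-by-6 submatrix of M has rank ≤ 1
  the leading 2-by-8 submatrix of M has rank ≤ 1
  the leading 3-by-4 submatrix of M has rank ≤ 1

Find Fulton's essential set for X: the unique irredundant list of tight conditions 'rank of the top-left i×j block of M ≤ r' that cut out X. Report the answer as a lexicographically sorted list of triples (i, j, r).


Computing R[i][j] = min implied NW-rank bound (n=10, 28 conditions):

  i=1: 0, 1, 1, 1, 1, 1, 1, 1, 1, 1
  i=2: 0, 1, 1, 1, 1, 1, 1, 1, 2, 2
  i=3: 0, 1, 1, 1, 1, 1, 2, 2, 3, 3
  i=4: 1, 2, 2, 2, 2, 2, 3, 3, 4, 4
  i=5: 1, 2, 2, 2, 2, 2, 3, 3, 4, 5
  i=6: 1, 2, 2, 3, 3, 3, 4, 4, 5, 6
  i=7: 1, 2, 2, 3, 3, 3, 4, 5, 6, 7
  i=8: 1, 2, 2, 3, 4, 4, 5, 6, 7, 8
  i=9: 1, 2, 2, 3, 4, 5, 6, 7, 8, 9
  i=10: 1, 2, 3, 4, 5, 6, 7, 8, 9, 10

reading off 1-entries of Δ²R: w = (2, 9, 7, 1, 10, 4, 8, 5, 6, 3).

Rothe diagram D(w) (24 cells), 7 SE-corners (essential conditions):

[(2, 8, 1), (3, 1, 0), (3, 6, 1), (5, 6, 2), (5, 8, 3), (7, 6, 3), (9, 3, 2)]


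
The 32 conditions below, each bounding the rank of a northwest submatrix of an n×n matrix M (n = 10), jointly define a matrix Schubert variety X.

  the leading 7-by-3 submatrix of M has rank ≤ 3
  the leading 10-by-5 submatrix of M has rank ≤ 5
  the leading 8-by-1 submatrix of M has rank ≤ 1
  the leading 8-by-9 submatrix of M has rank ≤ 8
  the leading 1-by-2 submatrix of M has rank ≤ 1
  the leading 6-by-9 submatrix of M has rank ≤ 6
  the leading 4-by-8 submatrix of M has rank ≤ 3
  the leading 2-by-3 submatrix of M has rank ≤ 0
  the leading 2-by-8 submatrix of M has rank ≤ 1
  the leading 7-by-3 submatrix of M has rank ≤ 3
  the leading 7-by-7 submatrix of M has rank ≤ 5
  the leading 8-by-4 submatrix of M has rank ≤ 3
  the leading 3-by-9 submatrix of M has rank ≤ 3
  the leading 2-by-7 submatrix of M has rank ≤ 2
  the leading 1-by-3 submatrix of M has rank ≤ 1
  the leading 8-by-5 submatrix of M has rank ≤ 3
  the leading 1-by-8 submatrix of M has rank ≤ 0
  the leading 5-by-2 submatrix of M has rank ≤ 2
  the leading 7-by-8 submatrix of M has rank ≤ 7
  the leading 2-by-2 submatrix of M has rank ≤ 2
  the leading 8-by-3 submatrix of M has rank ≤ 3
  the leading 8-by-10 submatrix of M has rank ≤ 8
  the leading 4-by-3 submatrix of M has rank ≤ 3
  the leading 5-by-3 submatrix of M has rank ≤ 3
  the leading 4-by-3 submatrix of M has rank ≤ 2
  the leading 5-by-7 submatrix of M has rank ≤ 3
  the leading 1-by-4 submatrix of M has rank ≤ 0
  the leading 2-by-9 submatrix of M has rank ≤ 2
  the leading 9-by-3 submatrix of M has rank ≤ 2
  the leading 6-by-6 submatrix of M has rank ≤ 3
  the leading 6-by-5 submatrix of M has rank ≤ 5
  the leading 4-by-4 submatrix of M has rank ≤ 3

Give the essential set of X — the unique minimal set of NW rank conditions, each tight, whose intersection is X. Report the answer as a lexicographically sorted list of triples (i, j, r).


Computing R[i][j] = min implied NW-rank bound (n=10, 32 conditions):

  i=1: 0, 0, 0, 0, 0, 0, 0, 0, 1, 1
  i=2: 0, 0, 0, 1, 1, 1, 1, 1, 2, 2
  i=3: 1, 1, 1, 2, 2, 2, 2, 2, 3, 3
  i=4: 1, 2, 2, 3, 3, 3, 3, 3, 4, 4
  i=5: 1, 2, 2, 3, 3, 3, 3, 4, 5, 5
  i=6: 1, 2, 2, 3, 3, 3, 4, 5, 6, 6
  i=7: 1, 2, 2, 3, 3, 4, 5, 6, 7, 7
  i=8: 1, 2, 2, 3, 3, 4, 5, 6, 7, 8
  i=9: 1, 2, 2, 3, 4, 5, 6, 7, 8, 9
  i=10: 1, 2, 3, 4, 5, 6, 7, 8, 9, 10

giving w = (9, 4, 1, 2, 8, 7, 6, 10, 5, 3) via Δ²R.

D(w) has 23 cells with 6 SE-corners; essential set:

[(1, 8, 0), (2, 3, 0), (5, 7, 3), (6, 6, 3), (8, 5, 3), (9, 3, 2)]


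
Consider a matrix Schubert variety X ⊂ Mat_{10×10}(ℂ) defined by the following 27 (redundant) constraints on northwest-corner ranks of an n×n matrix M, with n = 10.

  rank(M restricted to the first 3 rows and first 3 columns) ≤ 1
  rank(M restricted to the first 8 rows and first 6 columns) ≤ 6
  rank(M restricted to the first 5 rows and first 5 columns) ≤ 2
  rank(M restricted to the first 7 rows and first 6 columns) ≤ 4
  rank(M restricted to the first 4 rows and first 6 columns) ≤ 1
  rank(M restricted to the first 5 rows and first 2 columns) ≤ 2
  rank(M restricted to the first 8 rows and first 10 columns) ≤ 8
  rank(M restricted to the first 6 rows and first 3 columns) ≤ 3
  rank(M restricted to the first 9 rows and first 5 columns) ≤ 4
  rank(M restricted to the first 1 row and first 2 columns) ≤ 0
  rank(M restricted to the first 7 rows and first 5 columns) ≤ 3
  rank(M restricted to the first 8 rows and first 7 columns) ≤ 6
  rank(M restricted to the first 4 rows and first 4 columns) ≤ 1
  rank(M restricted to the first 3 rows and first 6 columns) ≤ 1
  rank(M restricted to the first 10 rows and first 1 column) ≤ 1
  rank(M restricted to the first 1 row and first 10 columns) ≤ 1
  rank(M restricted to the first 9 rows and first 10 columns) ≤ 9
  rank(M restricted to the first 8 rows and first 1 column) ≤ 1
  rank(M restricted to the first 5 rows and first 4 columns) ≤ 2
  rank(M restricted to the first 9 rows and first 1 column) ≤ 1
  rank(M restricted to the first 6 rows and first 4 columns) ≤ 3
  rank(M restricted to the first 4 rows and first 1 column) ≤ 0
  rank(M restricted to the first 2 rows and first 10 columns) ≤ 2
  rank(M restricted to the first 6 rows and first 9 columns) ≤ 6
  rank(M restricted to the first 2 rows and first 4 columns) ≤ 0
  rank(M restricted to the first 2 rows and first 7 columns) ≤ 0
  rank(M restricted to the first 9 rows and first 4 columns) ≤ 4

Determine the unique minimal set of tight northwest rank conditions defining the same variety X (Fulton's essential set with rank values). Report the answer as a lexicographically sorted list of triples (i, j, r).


The tightest implied rank at each (i,j), from the 27 conditions:

  0, 0, 0, 0, 0, 0, 0, 1, 1, 1
  0, 0, 0, 0, 0, 0, 0, 1, 2, 2
  0, 1, 1, 1, 1, 1, 1, 2, 3, 3
  0, 1, 1, 1, 1, 1, 2, 3, 4, 4
  1, 2, 2, 2, 2, 2, 3, 4, 5, 5
  1, 2, 3, 3, 3, 3, 4, 5, 6, 6
  1, 2, 3, 3, 3, 4, 5, 6, 7, 7
  1, 2, 3, 4, 4, 5, 6, 7, 8, 8
  1, 2, 3, 4, 4, 5, 6, 7, 8, 9
  1, 2, 3, 4, 5, 6, 7, 8, 9, 10

so w = (8, 9, 2, 7, 1, 3, 6, 4, 10, 5).

D(w) has 23 cells with 5 SE-corners; essential set:

[(2, 7, 0), (4, 1, 0), (4, 6, 1), (7, 5, 3), (9, 5, 4)]


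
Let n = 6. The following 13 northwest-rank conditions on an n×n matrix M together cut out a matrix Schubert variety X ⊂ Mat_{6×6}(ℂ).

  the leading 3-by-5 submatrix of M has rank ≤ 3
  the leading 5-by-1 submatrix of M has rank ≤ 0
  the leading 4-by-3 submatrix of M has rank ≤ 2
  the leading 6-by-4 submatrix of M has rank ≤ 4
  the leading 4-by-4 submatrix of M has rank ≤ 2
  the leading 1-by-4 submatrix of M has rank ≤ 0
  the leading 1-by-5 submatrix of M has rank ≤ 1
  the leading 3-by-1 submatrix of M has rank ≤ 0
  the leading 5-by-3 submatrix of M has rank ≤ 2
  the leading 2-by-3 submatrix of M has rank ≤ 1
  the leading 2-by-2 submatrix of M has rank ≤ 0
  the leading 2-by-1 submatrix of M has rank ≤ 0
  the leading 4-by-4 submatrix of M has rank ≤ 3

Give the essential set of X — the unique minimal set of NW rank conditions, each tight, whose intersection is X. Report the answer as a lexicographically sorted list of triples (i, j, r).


Computing R[i][j] = min implied NW-rank bound (n=6, 13 conditions):

  i=1: 0, 0, 0, 0, 1, 1
  i=2: 0, 0, 1, 1, 2, 2
  i=3: 0, 1, 2, 2, 3, 3
  i=4: 0, 1, 2, 2, 3, 4
  i=5: 0, 1, 2, 3, 4, 5
  i=6: 1, 2, 3, 4, 5, 6

giving w = (5, 3, 2, 6, 4, 1) via Δ²R.

4 SE-corners of the 10-cell Rothe diagram give Ess(w):

[(1, 4, 0), (2, 2, 0), (4, 4, 2), (5, 1, 0)]


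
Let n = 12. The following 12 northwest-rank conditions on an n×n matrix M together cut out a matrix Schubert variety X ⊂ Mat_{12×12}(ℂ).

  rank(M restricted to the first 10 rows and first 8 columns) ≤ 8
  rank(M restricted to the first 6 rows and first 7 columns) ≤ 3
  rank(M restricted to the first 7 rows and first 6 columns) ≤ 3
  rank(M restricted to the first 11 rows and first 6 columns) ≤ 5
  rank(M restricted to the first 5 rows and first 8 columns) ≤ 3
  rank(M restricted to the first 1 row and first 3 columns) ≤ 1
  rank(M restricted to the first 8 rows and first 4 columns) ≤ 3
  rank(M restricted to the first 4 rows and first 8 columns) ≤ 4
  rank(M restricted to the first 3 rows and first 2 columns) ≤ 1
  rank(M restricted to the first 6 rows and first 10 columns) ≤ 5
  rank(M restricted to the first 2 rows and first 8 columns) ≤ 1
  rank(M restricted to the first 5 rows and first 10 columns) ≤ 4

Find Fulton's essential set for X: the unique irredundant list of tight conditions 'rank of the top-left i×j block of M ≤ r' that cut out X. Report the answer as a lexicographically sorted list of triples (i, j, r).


Reconstructing r_w from the 12 given conditions:

  i=1: 1 1 1 1 1 1 1 1 1 1 1 1
  i=2: 1 1 1 1 1 1 1 1 2 2 2 2
  i=3: 1 1 2 2 2 2 2 2 3 3 3 3
  i=4: 1 2 3 3 3 3 3 3 4 4 4 4
  i=5: 1 2 3 3 3 3 3 3 4 4 5 5
  i=6: 1 2 3 3 3 3 3 4 5 5 6 6
  i=7: 1 2 3 3 3 3 4 5 6 6 7 7
  i=8: 1 2 3 3 4 4 5 6 7 7 8 8
  i=9: 1 2 3 4 5 5 6 7 8 8 9 9
  i=10: 1 2 3 4 5 5 6 7 8 9 10 10
  i=11: 1 2 3 4 5 5 6 7 8 9 10 11
  i=12: 1 2 3 4 5 6 7 8 9 10 11 12

hence w(1..12) = (1, 9, 3, 2, 11, 8, 7, 5, 4, 10, 12, 6).

Rothe diagram D(w) (24 cells), 8 SE-corners (essential conditions):

[(2, 8, 1), (3, 2, 1), (5, 8, 3), (5, 10, 4), (6, 7, 3), (7, 6, 3), (8, 4, 3), (11, 6, 5)]


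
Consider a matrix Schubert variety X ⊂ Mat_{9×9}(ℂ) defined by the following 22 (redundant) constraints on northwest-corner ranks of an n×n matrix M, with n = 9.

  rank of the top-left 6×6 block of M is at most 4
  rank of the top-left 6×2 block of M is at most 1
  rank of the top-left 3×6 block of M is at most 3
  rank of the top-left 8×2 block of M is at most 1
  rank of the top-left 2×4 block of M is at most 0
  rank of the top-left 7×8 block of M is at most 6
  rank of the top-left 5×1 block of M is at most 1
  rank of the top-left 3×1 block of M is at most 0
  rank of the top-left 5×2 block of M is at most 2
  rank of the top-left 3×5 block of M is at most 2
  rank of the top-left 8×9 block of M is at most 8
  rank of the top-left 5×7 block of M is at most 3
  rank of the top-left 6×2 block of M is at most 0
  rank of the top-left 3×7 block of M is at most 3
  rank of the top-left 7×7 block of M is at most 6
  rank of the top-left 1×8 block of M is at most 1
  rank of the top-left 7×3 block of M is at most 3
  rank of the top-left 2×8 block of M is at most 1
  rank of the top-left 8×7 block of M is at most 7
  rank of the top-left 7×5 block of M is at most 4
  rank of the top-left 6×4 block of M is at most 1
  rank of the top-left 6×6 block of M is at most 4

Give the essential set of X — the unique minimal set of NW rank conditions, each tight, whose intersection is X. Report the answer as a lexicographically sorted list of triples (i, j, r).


Rank table r_w(9×9) implied by the 22 constraints:

  i=1: 0, 0, 0, 0, 1, 1, 1, 1, 1
  i=2: 0, 0, 0, 0, 1, 1, 1, 1, 2
  i=3: 0, 0, 1, 1, 2, 2, 2, 2, 3
  i=4: 0, 0, 1, 1, 2, 3, 3, 3, 4
  i=5: 0, 0, 1, 1, 2, 3, 3, 4, 5
  i=6: 0, 0, 1, 1, 2, 3, 4, 5, 6
  i=7: 1, 1, 2, 2, 3, 4, 5, 6, 7
  i=8: 1, 1, 2, 3, 4, 5, 6, 7, 8
  i=9: 1, 2, 3, 4, 5, 6, 7, 8, 9

second differences of R give the permutation w = (5, 9, 3, 6, 8, 7, 1, 4, 2).

D(w) has 24 cells with 6 SE-corners; essential set:

[(2, 4, 0), (2, 8, 1), (5, 7, 3), (6, 2, 0), (6, 4, 1), (8, 2, 1)]


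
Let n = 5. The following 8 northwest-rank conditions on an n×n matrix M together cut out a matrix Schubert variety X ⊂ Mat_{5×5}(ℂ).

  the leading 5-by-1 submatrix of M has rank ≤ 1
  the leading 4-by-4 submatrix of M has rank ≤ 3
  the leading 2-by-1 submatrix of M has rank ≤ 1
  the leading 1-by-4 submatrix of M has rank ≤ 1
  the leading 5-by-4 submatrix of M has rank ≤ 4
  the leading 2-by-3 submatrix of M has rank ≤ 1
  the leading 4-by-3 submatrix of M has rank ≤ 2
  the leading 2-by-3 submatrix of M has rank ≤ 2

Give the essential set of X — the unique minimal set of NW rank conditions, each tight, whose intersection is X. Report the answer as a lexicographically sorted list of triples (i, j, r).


The tightest implied rank at each (i,j), from the 8 conditions:

  R[1]: 1 1 1 1 1
  R[2]: 1 1 1 2 2
  R[3]: 1 2 2 3 3
  R[4]: 1 2 2 3 4
  R[5]: 1 2 3 4 5

so w = (1, 4, 2, 5, 3).

Rothe diagram D(w) (3 cells), 2 SE-corners (essential conditions):

[(2, 3, 1), (4, 3, 2)]


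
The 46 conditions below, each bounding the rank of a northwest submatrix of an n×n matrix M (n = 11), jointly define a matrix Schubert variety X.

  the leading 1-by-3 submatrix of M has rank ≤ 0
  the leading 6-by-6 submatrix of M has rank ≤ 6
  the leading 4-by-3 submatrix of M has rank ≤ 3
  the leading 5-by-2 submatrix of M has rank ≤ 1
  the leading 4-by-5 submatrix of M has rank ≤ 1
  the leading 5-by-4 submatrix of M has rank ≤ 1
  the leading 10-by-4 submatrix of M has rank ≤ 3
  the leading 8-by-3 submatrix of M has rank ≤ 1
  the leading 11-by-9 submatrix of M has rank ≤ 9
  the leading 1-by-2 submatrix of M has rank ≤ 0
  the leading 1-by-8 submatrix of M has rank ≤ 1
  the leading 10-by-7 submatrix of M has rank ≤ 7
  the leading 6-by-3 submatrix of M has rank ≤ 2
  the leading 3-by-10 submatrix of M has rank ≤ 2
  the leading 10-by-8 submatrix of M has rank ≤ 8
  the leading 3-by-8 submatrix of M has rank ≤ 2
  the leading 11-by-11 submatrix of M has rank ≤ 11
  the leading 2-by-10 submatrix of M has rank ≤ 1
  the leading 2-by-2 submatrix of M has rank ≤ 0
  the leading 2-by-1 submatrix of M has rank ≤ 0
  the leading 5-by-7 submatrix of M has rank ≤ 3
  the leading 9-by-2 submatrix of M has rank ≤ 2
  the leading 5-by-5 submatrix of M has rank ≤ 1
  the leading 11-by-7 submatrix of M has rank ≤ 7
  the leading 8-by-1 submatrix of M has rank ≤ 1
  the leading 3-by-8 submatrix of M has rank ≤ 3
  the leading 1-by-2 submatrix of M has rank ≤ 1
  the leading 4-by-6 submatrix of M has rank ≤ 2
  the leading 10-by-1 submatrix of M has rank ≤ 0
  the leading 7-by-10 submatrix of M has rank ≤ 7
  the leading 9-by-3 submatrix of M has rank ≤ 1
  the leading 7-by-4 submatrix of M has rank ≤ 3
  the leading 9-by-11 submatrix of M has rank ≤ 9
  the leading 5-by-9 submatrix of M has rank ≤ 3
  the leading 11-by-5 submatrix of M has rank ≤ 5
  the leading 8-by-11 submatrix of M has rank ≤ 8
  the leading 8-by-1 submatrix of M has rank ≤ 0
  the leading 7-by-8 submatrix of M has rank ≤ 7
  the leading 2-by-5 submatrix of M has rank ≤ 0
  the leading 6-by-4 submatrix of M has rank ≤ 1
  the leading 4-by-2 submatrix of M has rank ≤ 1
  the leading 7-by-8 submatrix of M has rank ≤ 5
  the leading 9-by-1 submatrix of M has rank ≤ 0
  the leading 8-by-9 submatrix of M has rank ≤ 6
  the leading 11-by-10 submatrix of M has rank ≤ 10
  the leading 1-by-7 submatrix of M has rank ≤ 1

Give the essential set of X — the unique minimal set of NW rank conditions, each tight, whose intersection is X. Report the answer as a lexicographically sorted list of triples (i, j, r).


Recovering R(i,j) via the rank-extension bound from the 46 conditions:

  0 0 0 0 0 1 1 1 1 1 1
  0 0 0 0 0 1 1 1 1 1 2
  0 1 1 1 1 2 2 2 2 2 3
  0 1 1 1 1 2 3 3 3 3 4
  0 1 1 1 1 2 3 3 3 4 5
  0 1 1 1 2 3 4 4 4 5 6
  0 1 1 2 3 4 5 5 5 6 7
  0 1 1 2 3 4 5 6 6 7 8
  0 1 1 2 3 4 5 6 7 8 9
  0 1 2 3 4 5 6 7 8 9 10
  1 2 3 4 5 6 7 8 9 10 11

so w = (6, 11, 2, 7, 10, 5, 4, 8, 9, 3, 1).

|D(w)|=35, |Ess(w)|=7:

[(2, 5, 0), (2, 10, 1), (5, 5, 1), (5, 9, 3), (6, 4, 1), (9, 3, 1), (10, 1, 0)]


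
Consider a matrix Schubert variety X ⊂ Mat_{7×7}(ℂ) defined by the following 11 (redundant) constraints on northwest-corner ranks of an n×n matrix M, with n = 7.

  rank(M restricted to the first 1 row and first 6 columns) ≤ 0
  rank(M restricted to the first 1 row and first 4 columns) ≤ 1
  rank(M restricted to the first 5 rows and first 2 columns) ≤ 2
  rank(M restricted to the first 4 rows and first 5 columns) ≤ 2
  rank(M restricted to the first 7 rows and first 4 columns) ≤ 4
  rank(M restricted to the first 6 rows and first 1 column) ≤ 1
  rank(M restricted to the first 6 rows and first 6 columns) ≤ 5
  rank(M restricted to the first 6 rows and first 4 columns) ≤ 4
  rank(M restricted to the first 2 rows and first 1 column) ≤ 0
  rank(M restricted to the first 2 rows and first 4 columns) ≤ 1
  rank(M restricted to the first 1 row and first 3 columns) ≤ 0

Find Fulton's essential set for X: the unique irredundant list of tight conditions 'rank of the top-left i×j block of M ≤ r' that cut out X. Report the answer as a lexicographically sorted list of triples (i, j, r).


Reconstructing r_w from the 11 given conditions:

  0 0 0 0 0 0 1
  0 1 1 1 1 1 2
  1 2 2 2 2 2 3
  1 2 2 2 2 3 4
  1 2 3 3 3 4 5
  1 2 3 4 4 5 6
  1 2 3 4 5 6 7

hence w(1..7) = (7, 2, 1, 6, 3, 4, 5).

Fulton essential set (3 of the 10 Rothe cells):

[(1, 6, 0), (2, 1, 0), (4, 5, 2)]


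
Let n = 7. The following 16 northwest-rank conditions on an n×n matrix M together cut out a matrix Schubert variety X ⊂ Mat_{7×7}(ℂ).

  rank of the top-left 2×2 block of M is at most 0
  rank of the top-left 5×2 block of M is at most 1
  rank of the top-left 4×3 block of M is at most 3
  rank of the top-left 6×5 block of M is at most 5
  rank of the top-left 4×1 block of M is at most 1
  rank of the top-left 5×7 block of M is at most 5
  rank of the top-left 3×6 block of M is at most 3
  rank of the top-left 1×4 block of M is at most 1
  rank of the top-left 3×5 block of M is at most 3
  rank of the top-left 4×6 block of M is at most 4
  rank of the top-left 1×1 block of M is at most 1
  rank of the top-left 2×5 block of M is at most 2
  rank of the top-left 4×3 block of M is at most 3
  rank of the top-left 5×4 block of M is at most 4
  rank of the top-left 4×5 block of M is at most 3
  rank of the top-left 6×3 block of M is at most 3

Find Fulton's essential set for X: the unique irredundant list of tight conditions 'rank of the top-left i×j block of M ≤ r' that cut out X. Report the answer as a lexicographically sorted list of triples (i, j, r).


Computing R[i][j] = min implied NW-rank bound (n=7, 16 conditions):

  row 1: 0  0  1  1  1  1  1
  row 2: 0  0  1  2  2  2  2
  row 3: 1  1  2  3  3  3  3
  row 4: 1  1  2  3  3  4  4
  row 5: 1  1  2  3  4  5  5
  row 6: 1  2  3  4  5  6  6
  row 7: 1  2  3  4  5  6  7

giving w = (3, 4, 1, 6, 5, 2, 7) via Δ²R.

|D(w)|=7, |Ess(w)|=3:

[(2, 2, 0), (4, 5, 3), (5, 2, 1)]


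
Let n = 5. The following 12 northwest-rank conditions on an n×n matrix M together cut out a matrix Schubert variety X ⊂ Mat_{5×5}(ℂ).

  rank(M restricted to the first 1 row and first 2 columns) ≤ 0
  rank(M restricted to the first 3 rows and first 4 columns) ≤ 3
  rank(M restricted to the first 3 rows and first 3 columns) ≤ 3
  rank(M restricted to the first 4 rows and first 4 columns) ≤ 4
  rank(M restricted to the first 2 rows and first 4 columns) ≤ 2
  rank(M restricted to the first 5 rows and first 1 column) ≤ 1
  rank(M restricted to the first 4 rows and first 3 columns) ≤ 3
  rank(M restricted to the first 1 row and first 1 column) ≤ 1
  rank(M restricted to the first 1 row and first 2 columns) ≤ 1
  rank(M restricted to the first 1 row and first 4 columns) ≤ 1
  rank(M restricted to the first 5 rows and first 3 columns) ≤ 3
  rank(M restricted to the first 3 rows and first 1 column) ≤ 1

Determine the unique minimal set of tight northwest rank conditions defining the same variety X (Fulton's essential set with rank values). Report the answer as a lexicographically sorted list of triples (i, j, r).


Propagating the 12 rank bounds to every northwest block:

  i=1: 0 0 1 1 1
  i=2: 1 1 2 2 2
  i=3: 1 2 3 3 3
  i=4: 1 2 3 4 4
  i=5: 1 2 3 4 5

second differences of R give the permutation w = (3, 1, 2, 4, 5).

|D(w)|=2, |Ess(w)|=1:

[(1, 2, 0)]


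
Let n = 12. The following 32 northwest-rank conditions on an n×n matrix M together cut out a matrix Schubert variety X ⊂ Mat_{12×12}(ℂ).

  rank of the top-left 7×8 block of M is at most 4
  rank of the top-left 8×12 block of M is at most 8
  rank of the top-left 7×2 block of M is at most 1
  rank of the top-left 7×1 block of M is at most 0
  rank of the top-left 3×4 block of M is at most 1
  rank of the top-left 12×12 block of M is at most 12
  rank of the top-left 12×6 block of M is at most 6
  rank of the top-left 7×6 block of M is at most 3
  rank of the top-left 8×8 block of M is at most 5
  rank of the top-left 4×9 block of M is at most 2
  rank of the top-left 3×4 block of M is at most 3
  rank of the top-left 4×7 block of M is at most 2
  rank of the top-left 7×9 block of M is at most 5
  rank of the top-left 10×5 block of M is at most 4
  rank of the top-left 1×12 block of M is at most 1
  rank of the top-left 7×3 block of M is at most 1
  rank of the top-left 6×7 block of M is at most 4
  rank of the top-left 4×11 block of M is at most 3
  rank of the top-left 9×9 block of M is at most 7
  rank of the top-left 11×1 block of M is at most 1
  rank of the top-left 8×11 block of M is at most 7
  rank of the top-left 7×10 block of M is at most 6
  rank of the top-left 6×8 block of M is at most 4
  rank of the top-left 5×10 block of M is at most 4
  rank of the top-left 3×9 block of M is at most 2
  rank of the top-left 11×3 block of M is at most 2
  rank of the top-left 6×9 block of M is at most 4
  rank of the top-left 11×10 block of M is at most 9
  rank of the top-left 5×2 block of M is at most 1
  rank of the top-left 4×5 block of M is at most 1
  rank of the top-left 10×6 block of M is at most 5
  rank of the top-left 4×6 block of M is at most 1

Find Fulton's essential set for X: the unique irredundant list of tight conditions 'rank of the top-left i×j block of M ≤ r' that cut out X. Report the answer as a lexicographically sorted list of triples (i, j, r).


Propagating the 32 rank bounds to every northwest block:

  0 | 1 | 1 | 1 | 1 | 1 | 1 | 1 | 1 | 1 | 1 | 1
  0 | 1 | 1 | 1 | 1 | 1 | 2 | 2 | 2 | 2 | 2 | 2
  0 | 1 | 1 | 1 | 1 | 1 | 2 | 2 | 2 | 3 | 3 | 3
  0 | 1 | 1 | 1 | 1 | 1 | 2 | 2 | 2 | 3 | 3 | 4
  0 | 1 | 1 | 2 | 2 | 2 | 3 | 3 | 3 | 4 | 4 | 5
  0 | 1 | 1 | 2 | 3 | 3 | 4 | 4 | 4 | 5 | 5 | 6
  0 | 1 | 1 | 2 | 3 | 3 | 4 | 4 | 5 | 6 | 6 | 7
  1 | 2 | 2 | 3 | 4 | 4 | 5 | 5 | 6 | 7 | 7 | 8
  1 | 2 | 2 | 3 | 4 | 5 | 6 | 6 | 7 | 8 | 8 | 9
  1 | 2 | 2 | 3 | 4 | 5 | 6 | 7 | 8 | 9 | 9 | 10
  1 | 2 | 2 | 3 | 4 | 5 | 6 | 7 | 8 | 9 | 10 | 11
  1 | 2 | 3 | 4 | 5 | 6 | 7 | 8 | 9 | 10 | 11 | 12

so w = (2, 7, 10, 12, 4, 5, 9, 1, 6, 8, 11, 3).

8 SE-corners of the 32-cell Rothe diagram give Ess(w):

[(4, 6, 1), (4, 9, 2), (4, 11, 3), (7, 1, 0), (7, 3, 1), (7, 6, 3), (7, 8, 4), (11, 3, 2)]


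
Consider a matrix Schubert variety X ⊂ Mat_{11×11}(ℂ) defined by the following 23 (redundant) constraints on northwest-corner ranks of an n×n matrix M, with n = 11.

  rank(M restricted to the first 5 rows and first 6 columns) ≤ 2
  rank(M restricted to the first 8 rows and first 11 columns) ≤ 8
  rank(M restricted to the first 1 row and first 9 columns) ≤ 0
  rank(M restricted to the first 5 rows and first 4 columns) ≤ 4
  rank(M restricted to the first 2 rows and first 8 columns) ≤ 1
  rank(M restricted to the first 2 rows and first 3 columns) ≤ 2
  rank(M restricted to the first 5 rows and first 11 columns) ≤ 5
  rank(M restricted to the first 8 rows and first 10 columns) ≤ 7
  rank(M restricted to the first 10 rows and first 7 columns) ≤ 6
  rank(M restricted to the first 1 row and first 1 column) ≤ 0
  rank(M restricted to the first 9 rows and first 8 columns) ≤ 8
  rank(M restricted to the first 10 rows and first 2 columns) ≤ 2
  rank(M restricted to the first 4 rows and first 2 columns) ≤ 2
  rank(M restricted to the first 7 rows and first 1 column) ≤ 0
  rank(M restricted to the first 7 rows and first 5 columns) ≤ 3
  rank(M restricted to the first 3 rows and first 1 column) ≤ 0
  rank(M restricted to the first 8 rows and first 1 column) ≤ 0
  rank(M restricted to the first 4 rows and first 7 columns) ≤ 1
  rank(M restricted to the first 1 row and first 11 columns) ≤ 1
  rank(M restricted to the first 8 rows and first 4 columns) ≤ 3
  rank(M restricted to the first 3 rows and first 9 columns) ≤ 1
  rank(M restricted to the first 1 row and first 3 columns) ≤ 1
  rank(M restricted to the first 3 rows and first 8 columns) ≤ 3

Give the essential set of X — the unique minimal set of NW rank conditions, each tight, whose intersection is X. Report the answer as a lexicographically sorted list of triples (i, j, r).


Propagating the 23 rank bounds to every northwest block:

  row 1: 0 | 0 | 0 | 0 | 0 | 0 | 0 | 0 | 0 | 1 | 1
  row 2: 0 | 1 | 1 | 1 | 1 | 1 | 1 | 1 | 1 | 2 | 2
  row 3: 0 | 1 | 1 | 1 | 1 | 1 | 1 | 1 | 1 | 2 | 3
  row 4: 0 | 1 | 1 | 1 | 1 | 1 | 1 | 2 | 2 | 3 | 4
  row 5: 0 | 1 | 2 | 2 | 2 | 2 | 2 | 3 | 3 | 4 | 5
  row 6: 0 | 1 | 2 | 3 | 3 | 3 | 3 | 4 | 4 | 5 | 6
  row 7: 0 | 1 | 2 | 3 | 3 | 4 | 4 | 5 | 5 | 6 | 7
  row 8: 0 | 1 | 2 | 3 | 4 | 5 | 5 | 6 | 6 | 7 | 8
  row 9: 1 | 2 | 3 | 4 | 5 | 6 | 6 | 7 | 7 | 8 | 9
  row 10: 1 | 2 | 3 | 4 | 5 | 6 | 6 | 7 | 8 | 9 | 10
  row 11: 1 | 2 | 3 | 4 | 5 | 6 | 7 | 8 | 9 | 10 | 11

the unique w with this rank table is (10, 2, 11, 8, 3, 4, 6, 5, 1, 9, 7).

ℓ(w)=30; the 6 essential cells (i,j,r):

[(1, 9, 0), (3, 9, 1), (4, 7, 1), (7, 5, 3), (8, 1, 0), (10, 7, 6)]


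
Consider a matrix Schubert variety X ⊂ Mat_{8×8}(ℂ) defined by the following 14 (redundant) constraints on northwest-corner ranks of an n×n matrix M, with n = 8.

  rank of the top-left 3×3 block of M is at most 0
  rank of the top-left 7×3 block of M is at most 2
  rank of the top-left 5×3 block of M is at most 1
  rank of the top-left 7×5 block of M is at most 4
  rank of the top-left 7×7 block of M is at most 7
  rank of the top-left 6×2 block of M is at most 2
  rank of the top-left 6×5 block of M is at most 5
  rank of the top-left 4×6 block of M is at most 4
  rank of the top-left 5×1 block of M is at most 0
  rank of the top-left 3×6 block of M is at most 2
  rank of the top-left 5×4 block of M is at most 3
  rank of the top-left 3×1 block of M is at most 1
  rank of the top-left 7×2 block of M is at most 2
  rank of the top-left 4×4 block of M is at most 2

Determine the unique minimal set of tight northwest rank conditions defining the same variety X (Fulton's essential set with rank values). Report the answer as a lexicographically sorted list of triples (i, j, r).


Rank table r_w(8×8) implied by the 14 constraints:

  row 1: 0 | 0 | 0 | 1 | 1 | 1 | 1 | 1
  row 2: 0 | 0 | 0 | 1 | 2 | 2 | 2 | 2
  row 3: 0 | 0 | 0 | 1 | 2 | 2 | 3 | 3
  row 4: 0 | 1 | 1 | 2 | 3 | 3 | 4 | 4
  row 5: 0 | 1 | 1 | 2 | 3 | 4 | 5 | 5
  row 6: 1 | 2 | 2 | 3 | 4 | 5 | 6 | 6
  row 7: 1 | 2 | 2 | 3 | 4 | 5 | 6 | 7
  row 8: 1 | 2 | 3 | 4 | 5 | 6 | 7 | 8

reading off 1-entries of Δ²R: w = (4, 5, 7, 2, 6, 1, 8, 3).

ℓ(w)=14; the 5 essential cells (i,j,r):

[(3, 3, 0), (3, 6, 2), (5, 1, 0), (5, 3, 1), (7, 3, 2)]
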